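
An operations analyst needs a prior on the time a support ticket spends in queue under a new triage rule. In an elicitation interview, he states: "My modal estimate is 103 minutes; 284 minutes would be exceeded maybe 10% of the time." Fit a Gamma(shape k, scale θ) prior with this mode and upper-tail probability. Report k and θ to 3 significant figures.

Gamma(k,θ) with k>1 has mode (k−1)θ, so θ = 103/(k−1).
Need P(X < 284) = 0.9 with θ tied to k this way. Start at k = 2, θ = 103: P(X<284) ≈ 0.762.
Too low — raise k to concentrate. Iterating converges to k ≈ 2.86.
Then θ = 103/(2.86−1) ≈ 55.4.

k ≈ 2.86, θ ≈ 55.4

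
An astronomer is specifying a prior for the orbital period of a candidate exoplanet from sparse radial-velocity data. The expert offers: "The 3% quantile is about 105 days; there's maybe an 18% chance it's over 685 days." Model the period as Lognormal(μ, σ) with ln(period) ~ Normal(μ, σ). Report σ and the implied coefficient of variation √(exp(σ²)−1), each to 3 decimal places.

If T ~ Lognormal(μ,σ) then ln T ~ Normal(μ,σ), so the p-quantile of ln T is μ + z_p·σ.
ln(105) = 4.654 and ln(685) = 6.529; z_{0.03} = -1.881, z_{0.82} = 0.9154.
σ = (6.529 − 4.654)/(0.9154 − (-1.881)) = 0.671.
μ = 4.654 − (-1.881)·0.671 = 5.915.
CV = √(exp(σ²)−1) = √(exp(0.4499)−1) = 0.754.

σ ≈ 0.671, CV ≈ 0.754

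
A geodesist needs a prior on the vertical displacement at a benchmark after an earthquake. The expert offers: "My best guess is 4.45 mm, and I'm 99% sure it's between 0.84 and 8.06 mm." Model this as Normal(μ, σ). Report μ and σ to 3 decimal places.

μ = 4.450, σ = 1.401

A symmetric 99% interval runs μ ± z·σ with z = 2.576.
Half-width = 3.61, so σ = 3.61/2.576 = 1.401.
μ is the stated best guess, 4.450.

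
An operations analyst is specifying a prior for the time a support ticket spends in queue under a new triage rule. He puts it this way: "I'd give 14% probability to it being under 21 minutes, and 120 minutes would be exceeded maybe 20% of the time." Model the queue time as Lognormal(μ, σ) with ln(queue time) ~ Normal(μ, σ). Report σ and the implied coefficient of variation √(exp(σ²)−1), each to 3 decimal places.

σ ≈ 0.907, CV ≈ 1.130

If T ~ Lognormal(μ,σ) then ln T ~ Normal(μ,σ), so the p-quantile of ln T is μ + z_p·σ.
ln(21) = 3.045 and ln(120) = 4.787; z_{0.14} = -1.08, z_{0.8} = 0.8416.
σ = (4.787 − 3.045)/(0.8416 − (-1.08)) = 0.907.
μ = 3.045 − (-1.08)·0.907 = 4.024.
CV = √(exp(σ²)−1) = √(exp(0.8224)−1) = 1.130.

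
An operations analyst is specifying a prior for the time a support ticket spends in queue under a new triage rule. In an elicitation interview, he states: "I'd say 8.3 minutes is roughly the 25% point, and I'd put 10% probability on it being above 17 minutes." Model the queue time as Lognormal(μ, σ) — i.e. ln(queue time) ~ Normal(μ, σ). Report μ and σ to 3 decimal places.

μ ≈ 2.363, σ ≈ 0.367

If T ~ Lognormal(μ,σ) then ln T ~ Normal(μ,σ), so the p-quantile of ln T is μ + z_p·σ.
ln(8.3) = 2.116 and ln(17) = 2.833; z_{0.25} = -0.6745, z_{0.9} = 1.282.
σ = (2.833 − 2.116)/(1.282 − (-0.6745)) = 0.367.
μ = 2.116 − (-0.6745)·0.367 = 2.363.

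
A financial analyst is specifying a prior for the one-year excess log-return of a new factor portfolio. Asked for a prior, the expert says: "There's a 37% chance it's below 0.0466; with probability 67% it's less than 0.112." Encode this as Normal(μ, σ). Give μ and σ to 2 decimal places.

The p-quantile of Normal(μ,σ) is μ + z_p·σ, with z_{0.37} = -0.3319 and z_{0.67} = 0.4399.
Eliminate σ: μ = (z₂·x₁ − z₁·x₂)/(z₂ − z₁) = (0.4399·0.0466 − (-0.3319)·0.112)/0.7718 = 0.07.
Then σ = (x₂ − x₁)/(z₂ − z₁) = (0.112 − 0.0466)/0.7718 = 0.08.

μ = 0.07, σ = 0.08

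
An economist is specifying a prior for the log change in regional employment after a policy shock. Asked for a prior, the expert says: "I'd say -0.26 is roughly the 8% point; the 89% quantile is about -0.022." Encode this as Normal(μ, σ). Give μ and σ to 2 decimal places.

The p-quantile of Normal(μ,σ) is μ + z_p·σ, with z_{0.08} = -1.405 and z_{0.89} = 1.227.
Eliminate σ: μ = (z₂·x₁ − z₁·x₂)/(z₂ − z₁) = (1.227·-0.26 − (-1.405)·-0.022)/2.632 = -0.13.
Then σ = (x₂ − x₁)/(z₂ − z₁) = (-0.022 − -0.26)/2.632 = 0.09.

μ = -0.13, σ = 0.09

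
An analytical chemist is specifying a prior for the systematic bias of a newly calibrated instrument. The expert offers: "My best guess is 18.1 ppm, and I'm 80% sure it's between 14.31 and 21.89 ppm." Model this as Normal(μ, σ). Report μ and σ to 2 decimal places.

A symmetric 80% interval runs μ ± z·σ with z = 1.282.
Half-width = 3.79, so σ = 3.79/1.282 = 2.96.
μ is the stated best guess, 18.10.

μ = 18.10, σ = 2.96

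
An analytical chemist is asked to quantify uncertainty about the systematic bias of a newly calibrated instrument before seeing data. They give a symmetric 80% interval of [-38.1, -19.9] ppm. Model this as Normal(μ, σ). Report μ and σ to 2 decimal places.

μ = -29.00, σ = 7.10

A symmetric 80% interval runs μ ± z·σ with z = 1.282.
Half-width = 9.1, so σ = 9.1/1.282 = 7.10.
μ is the interval midpoint, -29.00.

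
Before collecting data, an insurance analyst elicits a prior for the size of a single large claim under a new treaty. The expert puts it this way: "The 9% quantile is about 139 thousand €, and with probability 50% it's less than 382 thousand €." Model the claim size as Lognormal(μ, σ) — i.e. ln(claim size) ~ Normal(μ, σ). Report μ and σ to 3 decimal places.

μ ≈ 5.945, σ ≈ 0.754

If T ~ Lognormal(μ,σ) then ln T ~ Normal(μ,σ), so the p-quantile of ln T is μ + z_p·σ.
ln(139) = 4.934 and ln(382) = 5.945; z_{0.09} = -1.341, z_{0.5} = 0.
σ = (5.945 − 4.934)/(0 − (-1.341)) = 0.754.
μ = 4.934 − (-1.341)·0.754 = 5.945.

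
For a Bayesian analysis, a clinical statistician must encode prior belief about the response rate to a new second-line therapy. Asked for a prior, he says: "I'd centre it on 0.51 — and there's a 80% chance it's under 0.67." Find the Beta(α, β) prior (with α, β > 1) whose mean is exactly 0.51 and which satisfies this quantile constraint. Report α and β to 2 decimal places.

α ≈ 3.59, β ≈ 3.45

With mean 0.51 fixed, write α = 0.51s, β = 0.49s where s = α+β.
Need P(θ < 0.67) = 0.8 under Beta(0.51s, 0.49s). Normal approximation: (q−m)/√(m(1−m)/s) ≈ z_{0.8} = 0.842, so s ≈ 0.51·0.49·(0.842)²/(0.67−0.51)² = 6.9.
At s = 6.9: P(θ<0.67) ≈ 0.798. Adjusting to match 0.8 gives s ≈ 7.05.
So α = 0.51·7.05 ≈ 3.59, β = 0.49·7.05 ≈ 3.45.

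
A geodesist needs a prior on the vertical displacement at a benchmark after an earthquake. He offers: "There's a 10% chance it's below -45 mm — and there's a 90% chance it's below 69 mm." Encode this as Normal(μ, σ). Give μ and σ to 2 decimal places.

μ = 12.00, σ = 44.48

The p-quantile of Normal(μ,σ) is μ + z_p·σ, with z_{0.1} = -1.282 and z_{0.9} = 1.282.
Eliminate σ: μ = (z₂·x₁ − z₁·x₂)/(z₂ − z₁) = (1.282·-45 − (-1.282)·69)/2.563 = 12.00.
Then σ = (x₂ − x₁)/(z₂ − z₁) = (69 − -45)/2.563 = 44.48.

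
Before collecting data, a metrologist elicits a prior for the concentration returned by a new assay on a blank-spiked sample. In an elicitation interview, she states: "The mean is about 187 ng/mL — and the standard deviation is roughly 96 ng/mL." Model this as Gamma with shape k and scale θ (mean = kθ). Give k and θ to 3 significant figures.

k ≈ 3.79, θ ≈ 49.3

For Gamma(k, scale θ): mean = kθ, variance = kθ², so CV = 1/√k.
CV = SD/mean = 96/187 = 0.5134, hence k = 1/CV² = 3.79.
Then θ = mean/k = 187/3.79 = 49.3.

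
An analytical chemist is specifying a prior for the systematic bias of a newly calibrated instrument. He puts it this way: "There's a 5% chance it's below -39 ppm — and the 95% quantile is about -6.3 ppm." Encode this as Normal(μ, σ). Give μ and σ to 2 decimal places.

μ = -22.65, σ = 9.94

For Normal(μ,σ), the p-quantile is μ + z_p·σ. Here z_{0.05} = -1.645, z_{0.95} = 1.645.
So -39 = μ − 1.645σ and -6.3 = μ + 1.645σ.
Subtracting: σ = (-6.3 − -39)/(1.645 − (-1.645)) = 9.94.
Then μ = -39 − (-1.645)·9.94 = -22.65.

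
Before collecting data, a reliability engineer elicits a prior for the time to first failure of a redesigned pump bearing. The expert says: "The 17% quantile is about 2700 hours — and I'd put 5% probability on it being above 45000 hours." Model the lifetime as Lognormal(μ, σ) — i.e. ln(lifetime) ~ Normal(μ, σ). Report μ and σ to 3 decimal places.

μ ≈ 8.934, σ ≈ 1.082

If T ~ Lognormal(μ,σ) then ln T ~ Normal(μ,σ), so the p-quantile of ln T is μ + z_p·σ.
ln(2700) = 7.901 and ln(45000) = 10.71; z_{0.17} = -0.9542, z_{0.95} = 1.645.
σ = (10.71 − 7.901)/(1.645 − (-0.9542)) = 1.082.
μ = 7.901 − (-0.9542)·1.082 = 8.934.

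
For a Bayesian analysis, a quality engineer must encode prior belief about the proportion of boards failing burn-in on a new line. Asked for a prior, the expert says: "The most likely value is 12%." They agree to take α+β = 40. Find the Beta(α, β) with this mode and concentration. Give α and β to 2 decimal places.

For α,β > 1 the Beta mode is (α−1)/(α+β−2). With α+β = 40, the mode is (α−1)/38.
Set (α−1)/38 = 0.12 → α = 1 + 0.12·38 = 5.56.
β = 40 − α = 34.44.

α = 5.56, β = 34.44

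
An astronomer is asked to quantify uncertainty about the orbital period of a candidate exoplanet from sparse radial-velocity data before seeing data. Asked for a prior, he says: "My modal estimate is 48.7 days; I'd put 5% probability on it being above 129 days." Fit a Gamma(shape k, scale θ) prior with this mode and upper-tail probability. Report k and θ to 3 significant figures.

k ≈ 3.84, θ ≈ 17.1

Gamma(k,θ) with k>1 has mode (k−1)θ, so θ = 48.7/(k−1).
Need P(X < 129) = 0.95 with θ tied to k this way. Start at k = 2, θ = 48.7: P(X<129) ≈ 0.742.
Too low — raise k to concentrate. Iterating converges to k ≈ 3.84.
Then θ = 48.7/(3.84−1) ≈ 17.1.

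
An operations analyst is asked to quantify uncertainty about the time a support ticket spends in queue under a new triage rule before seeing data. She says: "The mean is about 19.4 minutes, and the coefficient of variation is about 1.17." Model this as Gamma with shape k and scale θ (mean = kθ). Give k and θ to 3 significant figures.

For Gamma(k, scale θ): mean = kθ, variance = kθ², so CV = 1/√k.
CV = 1.17, hence k = 1/CV² = 0.731.
Then θ = mean/k = 19.4/0.731 = 26.6.

k ≈ 0.731, θ ≈ 26.6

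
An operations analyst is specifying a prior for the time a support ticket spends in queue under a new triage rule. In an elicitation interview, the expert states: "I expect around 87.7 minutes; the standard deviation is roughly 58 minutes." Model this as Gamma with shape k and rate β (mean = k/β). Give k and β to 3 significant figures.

For Gamma(k, rate β): mean = k/β, variance = k/β², so CV = 1/√k.
CV = SD/mean = 58/87.7 = 0.6613, hence k = 1/CV² = 2.29.
Then β = k/mean = 2.29/87.7 = 0.0261.

k ≈ 2.29, β ≈ 0.0261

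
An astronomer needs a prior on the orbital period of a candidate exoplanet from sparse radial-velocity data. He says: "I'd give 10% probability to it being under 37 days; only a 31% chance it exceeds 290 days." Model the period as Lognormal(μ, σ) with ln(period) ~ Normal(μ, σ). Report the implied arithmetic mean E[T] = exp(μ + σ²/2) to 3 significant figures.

E[T] ≈ 319 days

If T ~ Lognormal(μ,σ) then ln T ~ Normal(μ,σ), so the p-quantile of ln T is μ + z_p·σ.
ln(37) = 3.611 and ln(290) = 5.67; z_{0.1} = -1.282, z_{0.69} = 0.4959.
σ = (5.67 − 3.611)/(0.4959 − (-1.282)) = 1.158.
μ = 3.611 − (-1.282)·1.158 = 5.095.
E[T] = exp(μ + σ²/2) = exp(5.095 + 0.6710) = 319 days.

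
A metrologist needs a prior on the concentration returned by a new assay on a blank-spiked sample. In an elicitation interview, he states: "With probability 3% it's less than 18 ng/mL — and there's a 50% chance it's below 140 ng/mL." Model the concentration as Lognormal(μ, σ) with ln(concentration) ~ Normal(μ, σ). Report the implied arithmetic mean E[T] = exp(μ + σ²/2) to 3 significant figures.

If T ~ Lognormal(μ,σ) then ln T ~ Normal(μ,σ), so the p-quantile of ln T is μ + z_p·σ.
ln(18) = 2.89 and ln(140) = 4.942; z_{0.03} = -1.881, z_{0.5} = 0.
σ = (4.942 − 2.89)/(0 − (-1.881)) = 1.091.
μ = 2.89 − (-1.881)·1.091 = 4.942.
E[T] = exp(μ + σ²/2) = exp(4.942 + 0.5947) = 254 ng/mL.

E[T] ≈ 254 ng/mL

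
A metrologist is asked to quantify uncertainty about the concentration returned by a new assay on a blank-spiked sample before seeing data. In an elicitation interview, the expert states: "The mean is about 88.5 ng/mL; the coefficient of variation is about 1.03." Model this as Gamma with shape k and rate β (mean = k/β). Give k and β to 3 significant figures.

k ≈ 0.943, β ≈ 0.0107

For Gamma(k, rate β): mean = k/β, variance = k/β², so CV = 1/√k.
CV = 1.03, hence k = 1/CV² = 0.943.
Then β = k/mean = 0.943/88.5 = 0.0107.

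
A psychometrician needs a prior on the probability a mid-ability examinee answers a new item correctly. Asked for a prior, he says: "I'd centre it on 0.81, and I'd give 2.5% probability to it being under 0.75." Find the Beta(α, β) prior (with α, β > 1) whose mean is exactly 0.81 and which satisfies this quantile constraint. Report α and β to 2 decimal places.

With mean 0.81 fixed, write α = 0.81s, β = 0.19s where s = α+β.
Need P(θ < 0.75) = 0.025 under Beta(0.81s, 0.19s). Normal approximation: (q−m)/√(m(1−m)/s) ≈ z_{0.025} = -1.96, so s ≈ 0.81·0.19·(-1.96)²/(0.75−0.81)² = 164.2.
At s = 164.2: P(θ<0.75) ≈ 0.031. Adjusting to match 0.025 gives s ≈ 181.59.
So α = 0.81·181.59 ≈ 147.08, β = 0.19·181.59 ≈ 34.50.

α ≈ 147.08, β ≈ 34.50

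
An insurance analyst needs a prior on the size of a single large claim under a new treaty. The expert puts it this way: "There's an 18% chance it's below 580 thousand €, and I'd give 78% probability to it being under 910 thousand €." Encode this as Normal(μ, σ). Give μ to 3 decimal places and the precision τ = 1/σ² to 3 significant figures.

For Normal(μ,σ), the p-quantile is μ + z_p·σ. Here z_{0.18} = -0.9154, z_{0.78} = 0.7722.
So 580 = μ − 0.9154σ and 910 = μ + 0.7722σ.
Subtracting: σ = (910 − 580)/(0.7722 − (-0.9154)) = 195.549.
Then μ = 580 − (-0.9154)·195.549 = 758.999.
Precision τ = 1/σ² = 1/195.5² = 2.62e-05.

μ = 758.999, τ = 2.62e-05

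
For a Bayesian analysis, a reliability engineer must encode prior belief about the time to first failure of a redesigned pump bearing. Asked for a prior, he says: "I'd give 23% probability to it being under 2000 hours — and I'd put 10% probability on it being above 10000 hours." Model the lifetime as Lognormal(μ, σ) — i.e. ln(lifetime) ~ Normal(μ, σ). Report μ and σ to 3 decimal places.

μ ≈ 8.189, σ ≈ 0.797

If T ~ Lognormal(μ,σ) then ln T ~ Normal(μ,σ), so the p-quantile of ln T is μ + z_p·σ.
ln(2000) = 7.601 and ln(10000) = 9.21; z_{0.23} = -0.7388, z_{0.9} = 1.282.
σ = (9.21 − 7.601)/(1.282 − (-0.7388)) = 0.797.
μ = 7.601 − (-0.7388)·0.797 = 8.189.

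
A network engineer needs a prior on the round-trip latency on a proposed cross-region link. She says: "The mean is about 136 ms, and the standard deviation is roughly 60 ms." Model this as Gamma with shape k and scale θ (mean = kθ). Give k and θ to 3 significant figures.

k ≈ 5.14, θ ≈ 26.5

For Gamma(k, scale θ): mean = kθ, variance = kθ², so CV = 1/√k.
CV = SD/mean = 60/136 = 0.4412, hence k = 1/CV² = 5.14.
Then θ = mean/k = 136/5.14 = 26.5.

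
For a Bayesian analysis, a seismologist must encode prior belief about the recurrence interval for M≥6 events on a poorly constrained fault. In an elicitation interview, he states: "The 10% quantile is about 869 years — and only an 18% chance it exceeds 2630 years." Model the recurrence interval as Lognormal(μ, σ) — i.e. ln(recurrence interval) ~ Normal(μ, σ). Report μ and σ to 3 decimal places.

μ ≈ 7.413, σ ≈ 0.504

If T ~ Lognormal(μ,σ) then ln T ~ Normal(μ,σ), so the p-quantile of ln T is μ + z_p·σ.
ln(869) = 6.767 and ln(2630) = 7.875; z_{0.1} = -1.282, z_{0.82} = 0.9154.
σ = (7.875 − 6.767)/(0.9154 − (-1.282)) = 0.504.
μ = 6.767 − (-1.282)·0.504 = 7.413.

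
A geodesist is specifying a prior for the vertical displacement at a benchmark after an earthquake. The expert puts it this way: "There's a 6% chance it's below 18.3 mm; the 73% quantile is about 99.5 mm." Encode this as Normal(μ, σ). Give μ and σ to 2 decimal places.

For Normal(μ,σ), the p-quantile is μ + z_p·σ. Here z_{0.06} = -1.555, z_{0.73} = 0.6128.
So 18.3 = μ − 1.555σ and 99.5 = μ + 0.6128σ.
Subtracting: σ = (99.5 − 18.3)/(0.6128 − (-1.555)) = 37.46.
Then μ = 18.3 − (-1.555)·37.46 = 76.54.

μ = 76.54, σ = 37.46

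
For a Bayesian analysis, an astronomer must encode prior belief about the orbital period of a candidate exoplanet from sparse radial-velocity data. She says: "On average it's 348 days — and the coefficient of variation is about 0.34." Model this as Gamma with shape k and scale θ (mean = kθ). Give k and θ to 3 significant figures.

For Gamma(k, scale θ): mean = kθ, variance = kθ², so CV = 1/√k.
CV = 0.34, hence k = 1/CV² = 8.65.
Then θ = mean/k = 348/8.65 = 40.2.

k ≈ 8.65, θ ≈ 40.2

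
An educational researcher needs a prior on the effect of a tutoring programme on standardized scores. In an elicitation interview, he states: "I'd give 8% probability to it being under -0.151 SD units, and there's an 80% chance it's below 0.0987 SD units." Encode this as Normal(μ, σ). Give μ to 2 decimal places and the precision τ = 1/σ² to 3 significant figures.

For Normal(μ,σ), the p-quantile is μ + z_p·σ. Here z_{0.08} = -1.405, z_{0.8} = 0.8416.
So -0.151 = μ − 1.405σ and 0.0987 = μ + 0.8416σ.
Subtracting: σ = (0.0987 − -0.151)/(0.8416 − (-1.405)) = 0.11.
Then μ = -0.151 − (-1.405)·0.11 = 0.01.
Precision τ = 1/σ² = 1/0.1111² = 81.

μ = 0.01, τ = 81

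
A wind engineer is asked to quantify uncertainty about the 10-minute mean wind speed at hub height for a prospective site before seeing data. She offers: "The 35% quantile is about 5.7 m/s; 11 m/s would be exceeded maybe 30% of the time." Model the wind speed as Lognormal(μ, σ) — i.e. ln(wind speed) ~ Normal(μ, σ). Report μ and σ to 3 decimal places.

μ ≈ 2.019, σ ≈ 0.723

If T ~ Lognormal(μ,σ) then ln T ~ Normal(μ,σ), so the p-quantile of ln T is μ + z_p·σ.
ln(5.7) = 1.74 and ln(11) = 2.398; z_{0.35} = -0.3853, z_{0.7} = 0.5244.
σ = (2.398 − 1.74)/(0.5244 − (-0.3853)) = 0.723.
μ = 1.74 − (-0.3853)·0.723 = 2.019.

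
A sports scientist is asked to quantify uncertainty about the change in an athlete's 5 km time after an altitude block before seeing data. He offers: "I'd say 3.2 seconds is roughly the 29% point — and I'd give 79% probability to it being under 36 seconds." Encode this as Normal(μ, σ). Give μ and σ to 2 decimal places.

For Normal(μ,σ), the p-quantile is μ + z_p·σ. Here z_{0.29} = -0.5534, z_{0.79} = 0.8064.
So 3.2 = μ − 0.5534σ and 36 = μ + 0.8064σ.
Subtracting: σ = (36 − 3.2)/(0.8064 − (-0.5534)) = 24.12.
Then μ = 3.2 − (-0.5534)·24.12 = 16.55.

μ = 16.55, σ = 24.12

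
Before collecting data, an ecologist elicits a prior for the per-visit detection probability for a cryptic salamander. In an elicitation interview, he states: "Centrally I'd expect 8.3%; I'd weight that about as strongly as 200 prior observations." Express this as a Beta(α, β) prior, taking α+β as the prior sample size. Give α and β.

α = 16.6, β = 183.4

Under the effective-sample-size interpretation, Beta(α, β) has prior mean α/(α+β) and prior sample size α+β.
So α+β = 200 and α/(α+β) = 0.083, giving α = 0.083·200 = 16.6 and β = 200 − 16.6 = 183.4.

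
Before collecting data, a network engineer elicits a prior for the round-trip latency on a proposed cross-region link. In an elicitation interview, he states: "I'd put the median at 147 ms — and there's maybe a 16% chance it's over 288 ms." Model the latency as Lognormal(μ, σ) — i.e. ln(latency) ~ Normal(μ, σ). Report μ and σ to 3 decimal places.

If T ~ Lognormal(μ,σ) then ln T ~ Normal(μ,σ), so the p-quantile of ln T is μ + z_p·σ.
ln(147) = 4.99 and ln(288) = 5.663; z_{0.5} = 0, z_{0.84} = 0.9945.
σ = (5.663 − 4.99)/(0.9945 − (0)) = 0.676.
μ = 4.99 − (0)·0.676 = 4.990.

μ ≈ 4.990, σ ≈ 0.676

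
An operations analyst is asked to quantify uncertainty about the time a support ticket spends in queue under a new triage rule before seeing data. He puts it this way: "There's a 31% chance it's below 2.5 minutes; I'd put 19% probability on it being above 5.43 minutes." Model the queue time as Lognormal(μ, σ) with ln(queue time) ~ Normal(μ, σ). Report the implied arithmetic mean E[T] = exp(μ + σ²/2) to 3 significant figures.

If T ~ Lognormal(μ,σ) then ln T ~ Normal(μ,σ), so the p-quantile of ln T is μ + z_p·σ.
ln(2.5) = 0.9163 and ln(5.43) = 1.692; z_{0.31} = -0.4959, z_{0.81} = 0.8779.
σ = (1.692 − 0.9163)/(0.8779 − (-0.4959)) = 0.565.
μ = 0.9163 − (-0.4959)·0.565 = 1.196.
E[T] = exp(μ + σ²/2) = exp(1.196 + 0.1594) = 3.88 minutes.

E[T] ≈ 3.88 minutes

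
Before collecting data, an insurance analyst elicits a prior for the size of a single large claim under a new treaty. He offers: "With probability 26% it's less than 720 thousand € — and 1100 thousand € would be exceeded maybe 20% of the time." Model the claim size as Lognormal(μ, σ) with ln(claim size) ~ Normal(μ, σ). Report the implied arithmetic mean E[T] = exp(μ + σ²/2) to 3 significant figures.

E[T] ≈ 901 thousand €

If T ~ Lognormal(μ,σ) then ln T ~ Normal(μ,σ), so the p-quantile of ln T is μ + z_p·σ.
ln(720) = 6.579 and ln(1100) = 7.003; z_{0.26} = -0.6433, z_{0.8} = 0.8416.
σ = (7.003 − 6.579)/(0.8416 − (-0.6433)) = 0.285.
μ = 6.579 − (-0.6433)·0.285 = 6.763.
E[T] = exp(μ + σ²/2) = exp(6.763 + 0.0407) = 901 thousand €.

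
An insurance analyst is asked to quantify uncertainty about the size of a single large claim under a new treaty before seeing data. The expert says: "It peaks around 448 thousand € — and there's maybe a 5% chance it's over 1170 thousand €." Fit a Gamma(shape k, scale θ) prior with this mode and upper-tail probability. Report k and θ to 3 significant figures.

Gamma(k,θ) with k>1 has mode (k−1)θ, so θ = 448/(k−1).
Need P(X < 1170) = 0.95 with θ tied to k this way. Start at k = 2, θ = 448: P(X<1170) ≈ 0.735.
Too low — raise k to concentrate. Iterating converges to k ≈ 3.93.
Then θ = 448/(3.93−1) ≈ 153.

k ≈ 3.93, θ ≈ 153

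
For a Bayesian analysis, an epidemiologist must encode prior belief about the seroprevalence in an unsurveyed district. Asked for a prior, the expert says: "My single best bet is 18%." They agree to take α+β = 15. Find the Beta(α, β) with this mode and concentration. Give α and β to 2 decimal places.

For α,β > 1 the Beta mode is (α−1)/(α+β−2). With α+β = 15, the mode is (α−1)/13.
Set (α−1)/13 = 0.18 → α = 1 + 0.18·13 = 3.34.
β = 15 − α = 11.66.

α = 3.34, β = 11.66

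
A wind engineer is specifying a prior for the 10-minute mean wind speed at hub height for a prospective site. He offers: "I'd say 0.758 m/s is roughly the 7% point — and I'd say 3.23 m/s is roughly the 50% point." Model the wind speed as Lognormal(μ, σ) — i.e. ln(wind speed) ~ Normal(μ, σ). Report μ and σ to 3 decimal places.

If T ~ Lognormal(μ,σ) then ln T ~ Normal(μ,σ), so the p-quantile of ln T is μ + z_p·σ.
ln(0.758) = -0.2771 and ln(3.23) = 1.172; z_{0.07} = -1.476, z_{0.5} = 0.
σ = (1.172 − -0.2771)/(0 − (-1.476)) = 0.982.
μ = -0.2771 − (-1.476)·0.982 = 1.172.

μ ≈ 1.172, σ ≈ 0.982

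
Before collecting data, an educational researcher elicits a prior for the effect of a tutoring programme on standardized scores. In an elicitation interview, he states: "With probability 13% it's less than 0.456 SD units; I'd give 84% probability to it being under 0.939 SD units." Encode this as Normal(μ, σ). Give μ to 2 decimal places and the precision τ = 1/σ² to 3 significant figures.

μ = 0.71, τ = 19.3

The p-quantile of Normal(μ,σ) is μ + z_p·σ, with z_{0.13} = -1.126 and z_{0.84} = 0.9945.
Eliminate σ: μ = (z₂·x₁ − z₁·x₂)/(z₂ − z₁) = (0.9945·0.456 − (-1.126)·0.939)/2.121 = 0.71.
Then σ = (x₂ − x₁)/(z₂ − z₁) = (0.939 − 0.456)/2.121 = 0.23.
Precision τ = 1/σ² = 1/0.2277² = 19.3.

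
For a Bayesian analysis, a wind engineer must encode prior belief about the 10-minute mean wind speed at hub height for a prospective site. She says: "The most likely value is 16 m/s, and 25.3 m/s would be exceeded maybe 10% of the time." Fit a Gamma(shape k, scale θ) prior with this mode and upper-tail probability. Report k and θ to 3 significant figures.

Gamma(k,θ) with k>1 has mode (k−1)θ, so θ = 16/(k−1).
Need P(X < 25.3) = 0.9 with θ tied to k this way. Start at k = 2, θ = 16: P(X<25.3) ≈ 0.469.
Too low — raise k to concentrate. Iterating converges to k ≈ 9.93.
Then θ = 16/(9.93−1) ≈ 1.79.

k ≈ 9.93, θ ≈ 1.79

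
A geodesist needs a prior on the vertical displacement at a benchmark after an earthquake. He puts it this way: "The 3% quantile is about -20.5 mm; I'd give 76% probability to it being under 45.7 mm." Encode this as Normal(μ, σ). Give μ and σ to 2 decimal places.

The p-quantile of Normal(μ,σ) is μ + z_p·σ, with z_{0.03} = -1.881 and z_{0.76} = 0.7063.
Eliminate σ: μ = (z₂·x₁ − z₁·x₂)/(z₂ − z₁) = (0.7063·-20.5 − (-1.881)·45.7)/2.587 = 27.63.
Then σ = (x₂ − x₁)/(z₂ − z₁) = (45.7 − -20.5)/2.587 = 25.59.

μ = 27.63, σ = 25.59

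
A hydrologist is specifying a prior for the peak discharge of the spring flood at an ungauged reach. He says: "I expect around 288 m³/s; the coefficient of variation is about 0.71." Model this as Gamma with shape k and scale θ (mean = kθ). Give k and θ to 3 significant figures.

k ≈ 1.98, θ ≈ 145

For Gamma(k, scale θ): mean = kθ, variance = kθ², so CV = 1/√k.
CV = 0.71, hence k = 1/CV² = 1.98.
Then θ = mean/k = 288/1.98 = 145.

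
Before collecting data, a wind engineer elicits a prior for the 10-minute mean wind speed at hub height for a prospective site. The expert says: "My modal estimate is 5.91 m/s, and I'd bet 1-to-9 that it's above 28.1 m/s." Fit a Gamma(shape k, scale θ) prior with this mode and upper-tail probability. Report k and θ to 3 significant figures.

Gamma(k,θ) with k>1 has mode (k−1)θ, so θ = 5.91/(k−1).
Need P(X < 28.1) = 0.9 with θ tied to k this way. Start at k = 2, θ = 5.91: P(X<28.1) ≈ 0.950.
Too high — lower k to spread out. Iterating converges to k ≈ 1.73.
Then θ = 5.91/(1.73−1) ≈ 8.06.

k ≈ 1.73, θ ≈ 8.06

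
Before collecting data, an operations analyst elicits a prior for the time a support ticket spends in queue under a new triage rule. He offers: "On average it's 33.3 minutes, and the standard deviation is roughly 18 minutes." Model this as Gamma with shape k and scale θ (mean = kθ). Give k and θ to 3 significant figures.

For Gamma(k, scale θ): mean = kθ, variance = kθ², so CV = 1/√k.
CV = SD/mean = 18/33.3 = 0.5405, hence k = 1/CV² = 3.42.
Then θ = mean/k = 33.3/3.42 = 9.73.

k ≈ 3.42, θ ≈ 9.73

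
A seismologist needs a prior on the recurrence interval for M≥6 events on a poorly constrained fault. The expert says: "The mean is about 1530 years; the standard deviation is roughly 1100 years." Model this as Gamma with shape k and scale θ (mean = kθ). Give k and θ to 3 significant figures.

For Gamma(k, scale θ): mean = kθ, variance = kθ², so CV = 1/√k.
CV = SD/mean = 1100/1530 = 0.719, hence k = 1/CV² = 1.93.
Then θ = mean/k = 1530/1.93 = 791.

k ≈ 1.93, θ ≈ 791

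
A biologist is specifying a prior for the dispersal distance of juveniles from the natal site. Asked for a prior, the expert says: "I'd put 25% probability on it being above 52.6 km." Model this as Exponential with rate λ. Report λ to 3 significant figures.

λ ≈ 0.0264

P(T > 52.6) = e^(−λ·52.6) = 0.25, so λ = −ln(0.25)/52.6 = 0.0264.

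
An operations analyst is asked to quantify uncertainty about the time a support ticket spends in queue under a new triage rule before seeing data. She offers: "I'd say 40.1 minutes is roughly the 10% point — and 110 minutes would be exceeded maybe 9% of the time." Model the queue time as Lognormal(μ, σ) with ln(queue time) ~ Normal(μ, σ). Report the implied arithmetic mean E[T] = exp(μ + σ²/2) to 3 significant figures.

E[T] ≈ 70.7 minutes

If T ~ Lognormal(μ,σ) then ln T ~ Normal(μ,σ), so the p-quantile of ln T is μ + z_p·σ.
ln(40.1) = 3.691 and ln(110) = 4.7; z_{0.1} = -1.282, z_{0.91} = 1.341.
σ = (4.7 − 3.691)/(1.341 − (-1.282)) = 0.385.
μ = 3.691 − (-1.282)·0.385 = 4.185.
E[T] = exp(μ + σ²/2) = exp(4.185 + 0.0740) = 70.7 minutes.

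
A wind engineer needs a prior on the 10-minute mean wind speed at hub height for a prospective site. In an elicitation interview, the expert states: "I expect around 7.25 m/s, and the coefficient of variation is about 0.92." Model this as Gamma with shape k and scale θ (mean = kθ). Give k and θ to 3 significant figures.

For Gamma(k, scale θ): mean = kθ, variance = kθ², so CV = 1/√k.
CV = 0.92, hence k = 1/CV² = 1.18.
Then θ = mean/k = 7.25/1.18 = 6.14.

k ≈ 1.18, θ ≈ 6.14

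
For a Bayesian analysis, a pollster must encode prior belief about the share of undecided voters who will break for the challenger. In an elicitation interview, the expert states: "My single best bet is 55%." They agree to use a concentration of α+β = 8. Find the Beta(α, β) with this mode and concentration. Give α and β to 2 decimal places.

For α,β > 1 the Beta mode is (α−1)/(α+β−2). With α+β = 8, the mode is (α−1)/6.
Set (α−1)/6 = 0.55 → α = 1 + 0.55·6 = 4.30.
β = 8 − α = 3.70.

α = 4.30, β = 3.70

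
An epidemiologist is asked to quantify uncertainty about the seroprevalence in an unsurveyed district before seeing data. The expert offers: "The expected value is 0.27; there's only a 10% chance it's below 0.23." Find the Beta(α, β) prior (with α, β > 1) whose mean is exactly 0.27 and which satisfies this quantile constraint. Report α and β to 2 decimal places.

With mean 0.27 fixed, write α = 0.27s, β = 0.73s where s = α+β.
Need P(θ < 0.23) = 0.1 under Beta(0.27s, 0.73s). Normal approximation: (q−m)/√(m(1−m)/s) ≈ z_{0.1} = -1.28, so s ≈ 0.27·0.73·(-1.28)²/(0.23−0.27)² = 202.3.
At s = 202.3: P(θ<0.23) ≈ 0.097. Adjusting to match 0.1 gives s ≈ 196.67.
So α = 0.27·196.67 ≈ 53.10, β = 0.73·196.67 ≈ 143.57.

α ≈ 53.10, β ≈ 143.57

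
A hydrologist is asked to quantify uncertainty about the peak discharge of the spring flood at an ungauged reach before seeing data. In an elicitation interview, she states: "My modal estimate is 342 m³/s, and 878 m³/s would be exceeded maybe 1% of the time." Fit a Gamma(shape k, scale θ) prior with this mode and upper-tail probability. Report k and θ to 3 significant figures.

Gamma(k,θ) with k>1 has mode (k−1)θ, so θ = 342/(k−1).
Need P(X < 878) = 0.99 with θ tied to k this way. Start at k = 2, θ = 342: P(X<878) ≈ 0.726.
Too low — raise k to concentrate. Iterating converges to k ≈ 6.25.
Then θ = 342/(6.25−1) ≈ 65.1.

k ≈ 6.25, θ ≈ 65.1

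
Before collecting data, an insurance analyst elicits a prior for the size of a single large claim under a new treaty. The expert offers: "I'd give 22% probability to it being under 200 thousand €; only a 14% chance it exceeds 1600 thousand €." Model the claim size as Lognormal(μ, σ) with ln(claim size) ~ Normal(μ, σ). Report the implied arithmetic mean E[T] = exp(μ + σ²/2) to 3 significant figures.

E[T] ≈ 893 thousand €

If T ~ Lognormal(μ,σ) then ln T ~ Normal(μ,σ), so the p-quantile of ln T is μ + z_p·σ.
ln(200) = 5.298 and ln(1600) = 7.378; z_{0.22} = -0.7722, z_{0.86} = 1.08.
σ = (7.378 − 5.298)/(1.08 − (-0.7722)) = 1.122.
μ = 5.298 − (-0.7722)·1.122 = 6.165.
E[T] = exp(μ + σ²/2) = exp(6.165 + 0.6300) = 893 thousand €.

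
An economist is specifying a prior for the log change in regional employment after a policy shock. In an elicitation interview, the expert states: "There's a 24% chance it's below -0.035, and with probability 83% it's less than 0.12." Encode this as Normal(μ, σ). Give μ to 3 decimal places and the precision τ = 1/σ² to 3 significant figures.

For Normal(μ,σ), the p-quantile is μ + z_p·σ. Here z_{0.24} = -0.7063, z_{0.83} = 0.9542.
So -0.035 = μ − 0.7063σ and 0.12 = μ + 0.9542σ.
Subtracting: σ = (0.12 − -0.035)/(0.9542 − (-0.7063)) = 0.093.
Then μ = -0.035 − (-0.7063)·0.093 = 0.031.
Precision τ = 1/σ² = 1/0.09335² = 115.

μ = 0.031, τ = 115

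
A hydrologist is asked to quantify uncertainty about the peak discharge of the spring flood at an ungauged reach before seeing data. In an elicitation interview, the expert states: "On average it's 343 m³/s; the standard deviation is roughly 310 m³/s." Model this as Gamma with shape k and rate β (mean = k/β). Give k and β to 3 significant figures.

k ≈ 1.22, β ≈ 0.00357

For Gamma(k, rate β): mean = k/β, variance = k/β², so CV = 1/√k.
CV = SD/mean = 310/343 = 0.9038, hence k = 1/CV² = 1.22.
Then β = k/mean = 1.22/343 = 0.00357.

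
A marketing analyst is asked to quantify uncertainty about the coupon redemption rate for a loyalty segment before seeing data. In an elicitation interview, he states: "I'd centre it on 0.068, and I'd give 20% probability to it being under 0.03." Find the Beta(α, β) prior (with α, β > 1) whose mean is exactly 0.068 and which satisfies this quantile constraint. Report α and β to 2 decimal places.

With mean 0.068 fixed, write α = 0.068s, β = 0.932s where s = α+β.
Need P(θ < 0.03) = 0.2 under Beta(0.068s, 0.932s). Normal approximation: (q−m)/√(m(1−m)/s) ≈ z_{0.2} = -0.842, so s ≈ 0.068·0.932·(-0.842)²/(0.03−0.068)² = 31.1.
At s = 31.1: P(θ<0.03) ≈ 0.199. Adjusting to match 0.2 gives s ≈ 30.95.
So α = 0.068·30.95 ≈ 2.10, β = 0.932·30.95 ≈ 28.85.

α ≈ 2.10, β ≈ 28.85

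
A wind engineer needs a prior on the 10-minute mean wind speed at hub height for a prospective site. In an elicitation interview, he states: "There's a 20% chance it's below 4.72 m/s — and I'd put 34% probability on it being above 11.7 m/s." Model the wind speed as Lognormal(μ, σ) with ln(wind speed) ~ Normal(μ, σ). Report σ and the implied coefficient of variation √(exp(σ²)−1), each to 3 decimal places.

σ ≈ 0.724, CV ≈ 0.830

If T ~ Lognormal(μ,σ) then ln T ~ Normal(μ,σ), so the p-quantile of ln T is μ + z_p·σ.
ln(4.72) = 1.552 and ln(11.7) = 2.46; z_{0.2} = -0.8416, z_{0.66} = 0.4125.
σ = (2.46 − 1.552)/(0.4125 − (-0.8416)) = 0.724.
μ = 1.552 − (-0.8416)·0.724 = 2.161.
CV = √(exp(σ²)−1) = √(exp(0.5240)−1) = 0.830.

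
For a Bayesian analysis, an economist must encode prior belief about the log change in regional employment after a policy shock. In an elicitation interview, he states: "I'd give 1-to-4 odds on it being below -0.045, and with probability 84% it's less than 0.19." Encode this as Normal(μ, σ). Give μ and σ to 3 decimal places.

For Normal(μ,σ), the p-quantile is μ + z_p·σ. Here z_{0.2} = -0.8416, z_{0.84} = 0.9945.
So -0.045 = μ − 0.8416σ and 0.19 = μ + 0.9945σ.
Subtracting: σ = (0.19 − -0.045)/(0.9945 − (-0.8416)) = 0.128.
Then μ = -0.045 − (-0.8416)·0.128 = 0.063.

μ = 0.063, σ = 0.128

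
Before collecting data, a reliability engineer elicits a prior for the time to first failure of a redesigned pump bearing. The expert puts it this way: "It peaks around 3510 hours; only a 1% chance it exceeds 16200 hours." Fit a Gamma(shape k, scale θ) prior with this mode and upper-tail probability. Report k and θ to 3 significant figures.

k ≈ 2.72, θ ≈ 2050

Gamma(k,θ) with k>1 has mode (k−1)θ, so θ = 3510/(k−1).
Need P(X < 16200) = 0.99 with θ tied to k this way. Start at k = 2, θ = 3510: P(X<16200) ≈ 0.944.
Too low — raise k to concentrate. Iterating converges to k ≈ 2.72.
Then θ = 3510/(2.72−1) ≈ 2050.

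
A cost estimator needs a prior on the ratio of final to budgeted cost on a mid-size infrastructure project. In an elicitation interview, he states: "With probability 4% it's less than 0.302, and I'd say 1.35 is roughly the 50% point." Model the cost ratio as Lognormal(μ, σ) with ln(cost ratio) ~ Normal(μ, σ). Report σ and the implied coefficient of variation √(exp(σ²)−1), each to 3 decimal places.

σ ≈ 0.855, CV ≈ 1.038

If T ~ Lognormal(μ,σ) then ln T ~ Normal(μ,σ), so the p-quantile of ln T is μ + z_p·σ.
ln(0.302) = -1.197 and ln(1.35) = 0.3001; z_{0.04} = -1.751, z_{0.5} = 0.
σ = (0.3001 − -1.197)/(0 − (-1.751)) = 0.855.
μ = -1.197 − (-1.751)·0.855 = 0.300.
CV = √(exp(σ²)−1) = √(exp(0.7316)−1) = 1.038.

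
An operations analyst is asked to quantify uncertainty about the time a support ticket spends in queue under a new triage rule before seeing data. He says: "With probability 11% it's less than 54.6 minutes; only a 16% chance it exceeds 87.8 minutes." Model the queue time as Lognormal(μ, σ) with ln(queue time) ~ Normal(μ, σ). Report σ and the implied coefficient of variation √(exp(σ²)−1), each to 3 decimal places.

If T ~ Lognormal(μ,σ) then ln T ~ Normal(μ,σ), so the p-quantile of ln T is μ + z_p·σ.
ln(54.6) = 4 and ln(87.8) = 4.475; z_{0.11} = -1.227, z_{0.84} = 0.9945.
σ = (4.475 − 4)/(0.9945 − (-1.227)) = 0.214.
μ = 4 − (-1.227)·0.214 = 4.262.
CV = √(exp(σ²)−1) = √(exp(0.0457)−1) = 0.216.

σ ≈ 0.214, CV ≈ 0.216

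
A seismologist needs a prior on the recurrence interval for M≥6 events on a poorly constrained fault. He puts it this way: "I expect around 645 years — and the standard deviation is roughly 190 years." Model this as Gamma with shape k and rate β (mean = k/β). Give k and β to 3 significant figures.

For Gamma(k, rate β): mean = k/β, variance = k/β², so CV = 1/√k.
CV = SD/mean = 190/645 = 0.2946, hence k = 1/CV² = 11.5.
Then β = k/mean = 11.5/645 = 0.0179.

k ≈ 11.5, β ≈ 0.0179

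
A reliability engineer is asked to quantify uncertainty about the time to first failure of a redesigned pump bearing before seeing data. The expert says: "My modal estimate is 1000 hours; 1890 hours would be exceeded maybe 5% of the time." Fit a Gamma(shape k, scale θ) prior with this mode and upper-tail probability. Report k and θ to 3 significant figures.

Gamma(k,θ) with k>1 has mode (k−1)θ, so θ = 1000/(k−1).
Need P(X < 1890) = 0.95 with θ tied to k this way. Start at k = 2, θ = 1000: P(X<1890) ≈ 0.563.
Too low — raise k to concentrate. Iterating converges to k ≈ 7.86.
Then θ = 1000/(7.86−1) ≈ 146.

k ≈ 7.86, θ ≈ 146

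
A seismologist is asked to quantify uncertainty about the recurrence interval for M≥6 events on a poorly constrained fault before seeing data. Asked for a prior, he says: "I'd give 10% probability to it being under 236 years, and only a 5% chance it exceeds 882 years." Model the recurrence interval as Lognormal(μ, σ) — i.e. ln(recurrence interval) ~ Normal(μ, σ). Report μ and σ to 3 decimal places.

μ ≈ 6.041, σ ≈ 0.451

If T ~ Lognormal(μ,σ) then ln T ~ Normal(μ,σ), so the p-quantile of ln T is μ + z_p·σ.
ln(236) = 5.464 and ln(882) = 6.782; z_{0.1} = -1.282, z_{0.95} = 1.645.
σ = (6.782 − 5.464)/(1.645 − (-1.282)) = 0.451.
μ = 5.464 − (-1.282)·0.451 = 6.041.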